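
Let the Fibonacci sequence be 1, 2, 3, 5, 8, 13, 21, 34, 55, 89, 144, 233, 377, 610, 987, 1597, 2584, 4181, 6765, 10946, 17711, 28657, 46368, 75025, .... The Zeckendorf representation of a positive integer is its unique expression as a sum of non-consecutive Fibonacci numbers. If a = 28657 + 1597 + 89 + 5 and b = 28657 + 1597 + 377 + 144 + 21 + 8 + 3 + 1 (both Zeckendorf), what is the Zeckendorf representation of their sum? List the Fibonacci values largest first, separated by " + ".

The two numbers are 30348 and 30808, so their sum is 61156.
subtract 46368 from 61156: 14788 remains
subtract 10946 from 14788: 3842 remains
subtract 2584 from 3842: 1258 remains
subtract 987 from 1258: 271 remains
subtract 233 from 271: 38 remains
subtract 34 from 38: 4 remains
subtract 3 from 4: 1 remains
subtract 1 from 1: 0 remains

46368 + 10946 + 2584 + 987 + 233 + 34 + 3 + 1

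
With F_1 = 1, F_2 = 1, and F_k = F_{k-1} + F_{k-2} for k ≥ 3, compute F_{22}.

Iterating the recurrence up to F_{15} = 610 and F_{14} = 377:
F_{16} = F_{15} + F_{14} = 610 + 377 = 987
F_{17} = F_{16} + F_{15} = 987 + 610 = 1597
F_{18} = F_{17} + F_{16} = 1597 + 987 = 2584
F_{19} = F_{18} + F_{17} = 2584 + 1597 = 4181
F_{20} = F_{19} + F_{18} = 4181 + 2584 = 6765
F_{21} = F_{20} + F_{19} = 6765 + 4181 = 10946
F_{22} = F_{21} + F_{20} = 10946 + 6765 = 17711

17711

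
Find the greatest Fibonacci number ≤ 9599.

6765

6765 ≤ 9599 < 10946, so the largest Fibonacci number not exceeding 9599 is 6765.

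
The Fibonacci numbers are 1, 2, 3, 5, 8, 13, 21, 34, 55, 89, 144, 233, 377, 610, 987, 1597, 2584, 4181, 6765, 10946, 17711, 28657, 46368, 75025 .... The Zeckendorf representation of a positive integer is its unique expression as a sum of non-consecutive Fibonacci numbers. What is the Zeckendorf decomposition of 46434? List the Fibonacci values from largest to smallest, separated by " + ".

largest Fibonacci ≤ 46434 is 46368; 46434 − 46368 = 66
largest Fibonacci ≤ 66 is 55; 66 − 55 = 11
largest Fibonacci ≤ 11 is 8; 11 − 8 = 3
largest Fibonacci ≤ 3 is 3; 3 − 3 = 0
So 46434 = 46368 + 55 + 8 + 3, with no two terms consecutive in the sequence.

46368 + 55 + 8 + 3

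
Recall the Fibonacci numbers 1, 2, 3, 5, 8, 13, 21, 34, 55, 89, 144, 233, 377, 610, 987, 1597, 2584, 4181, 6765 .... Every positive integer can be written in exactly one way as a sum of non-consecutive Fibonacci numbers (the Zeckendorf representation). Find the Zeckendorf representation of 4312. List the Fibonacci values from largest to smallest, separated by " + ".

4181 + 89 + 34 + 8

largest Fibonacci ≤ 4312 is 4181; 4312 − 4181 = 131
largest Fibonacci ≤ 131 is 89; 131 − 89 = 42
largest Fibonacci ≤ 42 is 34; 42 − 34 = 8
largest Fibonacci ≤ 8 is 8; 8 − 8 = 0
So 4312 = 4181 + 89 + 34 + 8, with no two terms consecutive in the sequence.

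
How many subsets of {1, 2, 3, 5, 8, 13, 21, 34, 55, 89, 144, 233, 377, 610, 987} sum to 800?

8

Starting from the Zeckendorf form and repeatedly splitting a term F_k into F_{k−1} + F_{k−2} (when neither is already used) reaches every representation.
800 = 610+144+34+8+3+1 = 610+144+21+13+8+3+1 = 610+89+55+34+8+3+1 = … (5 more), for 8 in all.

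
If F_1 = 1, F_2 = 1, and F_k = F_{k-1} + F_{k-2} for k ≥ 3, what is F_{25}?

75025

Iterating the recurrence up to F_{17} = 1597 and F_{16} = 987:
F_{18} = F_{17} + F_{16} = 1597 + 987 = 2584
F_{19} = F_{18} + F_{17} = 2584 + 1597 = 4181
F_{20} = F_{19} + F_{18} = 4181 + 2584 = 6765
F_{21} = F_{20} + F_{19} = 6765 + 4181 = 10946
F_{22} = F_{21} + F_{20} = 10946 + 6765 = 17711
F_{23} = F_{22} + F_{21} = 17711 + 10946 = 28657
F_{24} = F_{23} + F_{22} = 28657 + 17711 = 46368
F_{25} = F_{24} + F_{23} = 46368 + 28657 = 75025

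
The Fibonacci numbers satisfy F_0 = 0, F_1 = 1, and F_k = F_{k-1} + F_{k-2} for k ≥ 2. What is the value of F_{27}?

196418

Iterating the recurrence up to F_{20} = 6765 and F_{19} = 4181:
F_{21} = F_{20} + F_{19} = 6765 + 4181 = 10946
F_{22} = F_{21} + F_{20} = 10946 + 6765 = 17711
F_{23} = F_{22} + F_{21} = 17711 + 10946 = 28657
F_{24} = F_{23} + F_{22} = 28657 + 17711 = 46368
F_{25} = F_{24} + F_{23} = 46368 + 28657 = 75025
F_{26} = F_{25} + F_{24} = 75025 + 46368 = 121393
F_{27} = F_{26} + F_{25} = 121393 + 75025 = 196418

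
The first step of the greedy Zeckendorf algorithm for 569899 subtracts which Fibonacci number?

514229 ≤ 569899 < 832040, so the largest Fibonacci number not exceeding 569899 is 514229.

514229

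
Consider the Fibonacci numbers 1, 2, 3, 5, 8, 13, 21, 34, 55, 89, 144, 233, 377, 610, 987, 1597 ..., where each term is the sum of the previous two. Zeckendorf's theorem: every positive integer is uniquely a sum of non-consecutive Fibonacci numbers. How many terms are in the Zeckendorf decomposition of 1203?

Greedily peel off the largest Fibonacci term at each step:
987 ≤ 1203 < 1597, so take 987; remainder 216
144 ≤ 216 < 233, so take 144; remainder 72
55 ≤ 72 < 89, so take 55; remainder 17
13 ≤ 17 < 21, so take 13; remainder 4
3 ≤ 4 < 5, so take 3; remainder 1
1 ≤ 1 < 2, so take 1; remainder 0
1203 = 987 + 144 + 55 + 13 + 3 + 1, which has 6 terms.

6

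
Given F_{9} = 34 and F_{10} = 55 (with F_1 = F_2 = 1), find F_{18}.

2584

By the doubling identity F_{2k} = F_k(2F_{k+1} − F_k): F_{18} = 34·(2·55 − 34) = 34·76 = 2584.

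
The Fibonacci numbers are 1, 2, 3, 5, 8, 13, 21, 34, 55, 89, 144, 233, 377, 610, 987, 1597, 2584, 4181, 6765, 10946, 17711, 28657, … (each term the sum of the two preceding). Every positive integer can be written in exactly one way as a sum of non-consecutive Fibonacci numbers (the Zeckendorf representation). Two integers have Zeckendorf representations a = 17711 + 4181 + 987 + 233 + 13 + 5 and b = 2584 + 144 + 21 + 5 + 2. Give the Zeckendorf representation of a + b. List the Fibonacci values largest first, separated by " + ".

The two numbers are 23130 and 2756, so their sum is 25886.
Greedy algorithm:
25886: greatest Fibonacci not exceeding it is 17711, leaving 8175
8175: greatest Fibonacci not exceeding it is 6765, leaving 1410
1410: greatest Fibonacci not exceeding it is 987, leaving 423
423: greatest Fibonacci not exceeding it is 377, leaving 46
46: greatest Fibonacci not exceeding it is 34, leaving 12
12: greatest Fibonacci not exceeding it is 8, leaving 4
4: greatest Fibonacci not exceeding it is 3, leaving 1
1: greatest Fibonacci not exceeding it is 1, leaving 0

17711 + 6765 + 987 + 377 + 34 + 8 + 3 + 1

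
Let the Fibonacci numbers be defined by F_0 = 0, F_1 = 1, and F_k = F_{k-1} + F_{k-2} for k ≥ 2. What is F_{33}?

Iterating the recurrence up to F_{27} = 196418 and F_{26} = 121393:
F_{28} = F_{27} + F_{26} = 196418 + 121393 = 317811
F_{29} = F_{28} + F_{27} = 317811 + 196418 = 514229
F_{30} = F_{29} + F_{28} = 514229 + 317811 = 832040
F_{31} = F_{30} + F_{29} = 832040 + 514229 = 1346269
F_{32} = F_{31} + F_{30} = 1346269 + 832040 = 2178309
F_{33} = F_{32} + F_{31} = 2178309 + 1346269 = 3524578

3524578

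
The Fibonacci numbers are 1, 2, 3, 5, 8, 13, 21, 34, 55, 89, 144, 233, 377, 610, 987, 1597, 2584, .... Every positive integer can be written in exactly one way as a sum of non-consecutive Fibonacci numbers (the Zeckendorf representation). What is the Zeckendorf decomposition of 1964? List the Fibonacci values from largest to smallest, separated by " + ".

1597 + 233 + 89 + 34 + 8 + 3

subtract 1597 from 1964: 367 remains
subtract 233 from 367: 134 remains
subtract 89 from 134: 45 remains
subtract 34 from 45: 11 remains
subtract 8 from 11: 3 remains
subtract 3 from 3: 0 remains
So 1964 = 1597 + 233 + 89 + 34 + 8 + 3, with no two terms consecutive in the sequence.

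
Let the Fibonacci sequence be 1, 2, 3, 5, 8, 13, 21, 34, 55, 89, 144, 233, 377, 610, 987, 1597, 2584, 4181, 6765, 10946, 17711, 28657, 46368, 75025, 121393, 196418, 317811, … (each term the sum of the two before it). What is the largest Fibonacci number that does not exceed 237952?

196418

196418 ≤ 237952 < 317811, so the largest Fibonacci number not exceeding 237952 is 196418.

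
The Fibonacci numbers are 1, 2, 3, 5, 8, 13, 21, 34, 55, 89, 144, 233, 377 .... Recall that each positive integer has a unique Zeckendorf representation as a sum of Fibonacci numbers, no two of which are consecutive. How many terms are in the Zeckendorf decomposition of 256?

Greedily peel off the largest Fibonacci term at each step:
256: greatest Fibonacci not exceeding it is 233, leaving 23
23: greatest Fibonacci not exceeding it is 21, leaving 2
2: greatest Fibonacci not exceeding it is 2, leaving 0
256 = 233 + 21 + 2, which has 3 terms.

3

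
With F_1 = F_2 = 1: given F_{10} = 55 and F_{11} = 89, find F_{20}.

6765

By the doubling identity F_{2k} = F_k(2F_{k+1} − F_k): F_{20} = 55·(2·89 − 55) = 55·123 = 6765.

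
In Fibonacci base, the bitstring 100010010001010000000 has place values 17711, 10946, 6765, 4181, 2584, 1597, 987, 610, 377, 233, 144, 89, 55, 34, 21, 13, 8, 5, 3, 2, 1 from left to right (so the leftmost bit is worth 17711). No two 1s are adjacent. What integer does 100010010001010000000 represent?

Summing the place values of the 1 bits: 17711 + 2584 + 610 + 89 + 34 = 21028.

21028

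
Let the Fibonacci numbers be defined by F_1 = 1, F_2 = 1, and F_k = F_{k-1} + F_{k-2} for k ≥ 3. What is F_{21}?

Iterating the recurrence up to F_{14} = 377 and F_{13} = 233:
F_{15} = F_{14} + F_{13} = 377 + 233 = 610
F_{16} = F_{15} + F_{14} = 610 + 377 = 987
F_{17} = F_{16} + F_{15} = 987 + 610 = 1597
F_{18} = F_{17} + F_{16} = 1597 + 987 = 2584
F_{19} = F_{18} + F_{17} = 2584 + 1597 = 4181
F_{20} = F_{19} + F_{18} = 4181 + 2584 = 6765
F_{21} = F_{20} + F_{19} = 6765 + 4181 = 10946

10946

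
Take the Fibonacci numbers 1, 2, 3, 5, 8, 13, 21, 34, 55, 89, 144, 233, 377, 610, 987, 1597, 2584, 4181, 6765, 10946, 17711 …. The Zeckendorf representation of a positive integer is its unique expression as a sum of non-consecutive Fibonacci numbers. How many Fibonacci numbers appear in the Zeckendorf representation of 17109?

5

17109: greatest Fibonacci not exceeding it is 10946, leaving 6163
6163: greatest Fibonacci not exceeding it is 4181, leaving 1982
1982: greatest Fibonacci not exceeding it is 1597, leaving 385
385: greatest Fibonacci not exceeding it is 377, leaving 8
8: greatest Fibonacci not exceeding it is 8, leaving 0
17109 = 10946 + 4181 + 1597 + 377 + 8, which has 5 terms.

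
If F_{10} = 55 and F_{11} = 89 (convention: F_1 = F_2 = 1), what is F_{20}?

By the doubling identity F_{2k} = F_k(2F_{k+1} − F_k): F_{20} = 55·(2·89 − 55) = 55·123 = 6765.

6765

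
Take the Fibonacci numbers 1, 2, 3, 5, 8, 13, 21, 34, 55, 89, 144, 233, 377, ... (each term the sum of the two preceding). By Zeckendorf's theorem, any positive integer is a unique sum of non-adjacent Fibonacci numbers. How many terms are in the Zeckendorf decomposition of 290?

3

take 233 (≤ 290); 290 − 233 = 57
take 55 (≤ 57); 57 − 55 = 2
take 2 (≤ 2); 2 − 2 = 0
290 = 233 + 55 + 2, which has 3 terms.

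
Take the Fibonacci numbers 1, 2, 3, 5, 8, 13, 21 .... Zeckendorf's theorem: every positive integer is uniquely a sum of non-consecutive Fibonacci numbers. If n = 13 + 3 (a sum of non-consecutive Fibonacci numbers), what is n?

16

13 + 3 = 16.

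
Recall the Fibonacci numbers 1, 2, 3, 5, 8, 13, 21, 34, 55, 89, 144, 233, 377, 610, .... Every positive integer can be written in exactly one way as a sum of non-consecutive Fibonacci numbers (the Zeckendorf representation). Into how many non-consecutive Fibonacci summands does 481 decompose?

4

Greedy algorithm:
481: greatest Fibonacci not exceeding it is 377, leaving 104
104: greatest Fibonacci not exceeding it is 89, leaving 15
15: greatest Fibonacci not exceeding it is 13, leaving 2
2: greatest Fibonacci not exceeding it is 2, leaving 0
481 = 377 + 89 + 13 + 2, which has 4 terms.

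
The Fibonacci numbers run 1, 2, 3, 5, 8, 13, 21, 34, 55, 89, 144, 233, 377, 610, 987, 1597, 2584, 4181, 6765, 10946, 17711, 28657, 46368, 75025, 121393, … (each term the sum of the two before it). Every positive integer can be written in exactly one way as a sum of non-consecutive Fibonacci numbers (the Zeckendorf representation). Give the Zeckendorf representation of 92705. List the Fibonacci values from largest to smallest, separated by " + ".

Greedy algorithm:
75025 ≤ 92705 < 121393, so take 75025; remainder 17680
10946 ≤ 17680 < 17711, so take 10946; remainder 6734
4181 ≤ 6734 < 6765, so take 4181; remainder 2553
1597 ≤ 2553 < 2584, so take 1597; remainder 956
610 ≤ 956 < 987, so take 610; remainder 346
233 ≤ 346 < 377, so take 233; remainder 113
89 ≤ 113 < 144, so take 89; remainder 24
21 ≤ 24 < 34, so take 21; remainder 3
3 ≤ 3 < 5, so take 3; remainder 0
So 92705 = 75025 + 10946 + 4181 + 1597 + 610 + 233 + 89 + 21 + 3, with no two terms consecutive in the sequence.

75025 + 10946 + 4181 + 1597 + 610 + 233 + 89 + 21 + 3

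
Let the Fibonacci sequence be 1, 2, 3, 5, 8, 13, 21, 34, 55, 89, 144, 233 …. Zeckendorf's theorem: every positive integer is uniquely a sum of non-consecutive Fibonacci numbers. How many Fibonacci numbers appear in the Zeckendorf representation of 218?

5

Greedily peel off the largest Fibonacci term at each step:
144 ≤ 218 < 233, so take 144; remainder 74
55 ≤ 74 < 89, so take 55; remainder 19
13 ≤ 19 < 21, so take 13; remainder 6
5 ≤ 6 < 8, so take 5; remainder 1
1 ≤ 1 < 2, so take 1; remainder 0
218 = 144 + 55 + 13 + 5 + 1, which has 5 terms.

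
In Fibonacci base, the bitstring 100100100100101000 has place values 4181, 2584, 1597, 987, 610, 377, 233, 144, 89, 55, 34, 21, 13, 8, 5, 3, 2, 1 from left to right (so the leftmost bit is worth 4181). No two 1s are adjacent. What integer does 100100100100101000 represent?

5474

Summing the place values of the 1 bits: 4181 + 987 + 233 + 55 + 13 + 5 = 5474.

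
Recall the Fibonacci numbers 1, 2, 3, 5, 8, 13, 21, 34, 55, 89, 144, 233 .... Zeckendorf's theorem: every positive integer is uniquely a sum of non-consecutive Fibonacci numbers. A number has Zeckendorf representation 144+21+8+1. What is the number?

144+21+8+1 = 174.

174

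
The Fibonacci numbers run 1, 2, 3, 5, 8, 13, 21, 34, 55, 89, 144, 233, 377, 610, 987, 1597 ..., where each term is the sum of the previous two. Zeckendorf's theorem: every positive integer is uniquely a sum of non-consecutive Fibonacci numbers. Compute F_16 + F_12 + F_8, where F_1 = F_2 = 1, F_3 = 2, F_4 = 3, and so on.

1152

F_16 + F_12 + F_8 = 987 + 144 + 21 = 1152.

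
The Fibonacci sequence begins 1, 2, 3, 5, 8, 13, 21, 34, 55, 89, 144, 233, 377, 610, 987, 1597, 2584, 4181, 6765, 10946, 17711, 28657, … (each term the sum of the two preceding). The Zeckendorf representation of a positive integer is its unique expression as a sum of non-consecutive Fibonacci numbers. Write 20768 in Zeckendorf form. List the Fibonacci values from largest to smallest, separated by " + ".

17711 + 2584 + 377 + 89 + 5 + 2

Repeatedly subtract the largest Fibonacci number that fits:
20768: greatest Fibonacci not exceeding it is 17711, leaving 3057
3057: greatest Fibonacci not exceeding it is 2584, leaving 473
473: greatest Fibonacci not exceeding it is 377, leaving 96
96: greatest Fibonacci not exceeding it is 89, leaving 7
7: greatest Fibonacci not exceeding it is 5, leaving 2
2: greatest Fibonacci not exceeding it is 2, leaving 0
So 20768 = 17711 + 2584 + 377 + 89 + 5 + 2, with no two terms consecutive in the sequence.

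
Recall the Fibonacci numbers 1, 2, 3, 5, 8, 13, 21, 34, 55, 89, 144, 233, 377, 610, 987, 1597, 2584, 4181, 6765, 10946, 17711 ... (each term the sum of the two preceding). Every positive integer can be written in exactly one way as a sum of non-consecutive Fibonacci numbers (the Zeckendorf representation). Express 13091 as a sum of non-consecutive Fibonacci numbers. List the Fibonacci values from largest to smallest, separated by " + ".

take 10946 (≤ 13091); 13091 − 10946 = 2145
take 1597 (≤ 2145); 2145 − 1597 = 548
take 377 (≤ 548); 548 − 377 = 171
take 144 (≤ 171); 171 − 144 = 27
take 21 (≤ 27); 27 − 21 = 6
take 5 (≤ 6); 6 − 5 = 1
take 1 (≤ 1); 1 − 1 = 0
So 13091 = 10946 + 1597 + 377 + 144 + 21 + 5 + 1, with no two terms consecutive in the sequence.

10946 + 1597 + 377 + 144 + 21 + 5 + 1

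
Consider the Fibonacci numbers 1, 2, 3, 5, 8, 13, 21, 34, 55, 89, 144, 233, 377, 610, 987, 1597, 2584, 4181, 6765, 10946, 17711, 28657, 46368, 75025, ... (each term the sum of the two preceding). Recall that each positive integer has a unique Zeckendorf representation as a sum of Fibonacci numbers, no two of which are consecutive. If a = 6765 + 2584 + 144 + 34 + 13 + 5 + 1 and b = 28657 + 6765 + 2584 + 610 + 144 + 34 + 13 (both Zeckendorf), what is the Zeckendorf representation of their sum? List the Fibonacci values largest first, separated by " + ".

The two numbers are 9546 and 38807, so their sum is 48353.
46368 ≤ 48353 < 75025, so take 46368; remainder 1985
1597 ≤ 1985 < 2584, so take 1597; remainder 388
377 ≤ 388 < 610, so take 377; remainder 11
8 ≤ 11 < 13, so take 8; remainder 3
3 ≤ 3 < 5, so take 3; remainder 0

46368 + 1597 + 377 + 8 + 3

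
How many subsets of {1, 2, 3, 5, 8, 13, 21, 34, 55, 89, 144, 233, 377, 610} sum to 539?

Starting from the Zeckendorf form and repeatedly splitting a term F_k into F_{k−1} + F_{k−2} (when neither is already used) reaches every representation.
539 = 377+144+13+5 = 377+144+13+3+2 = 377+89+55+13+5 = … (12 more), for 15 in all.

15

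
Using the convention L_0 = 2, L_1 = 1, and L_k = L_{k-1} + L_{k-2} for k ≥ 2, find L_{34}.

12752043

Iterating the recurrence up to L_{26} = 271443 and L_{25} = 167761:
L_{27} = L_{26} + L_{25} = 271443 + 167761 = 439204
L_{28} = L_{27} + L_{26} = 439204 + 271443 = 710647
L_{29} = L_{28} + L_{27} = 710647 + 439204 = 1149851
L_{30} = L_{29} + L_{28} = 1149851 + 710647 = 1860498
L_{31} = L_{30} + L_{29} = 1860498 + 1149851 = 3010349
L_{32} = L_{31} + L_{30} = 3010349 + 1860498 = 4870847
L_{33} = L_{32} + L_{31} = 4870847 + 3010349 = 7881196
L_{34} = L_{33} + L_{32} = 7881196 + 4870847 = 12752043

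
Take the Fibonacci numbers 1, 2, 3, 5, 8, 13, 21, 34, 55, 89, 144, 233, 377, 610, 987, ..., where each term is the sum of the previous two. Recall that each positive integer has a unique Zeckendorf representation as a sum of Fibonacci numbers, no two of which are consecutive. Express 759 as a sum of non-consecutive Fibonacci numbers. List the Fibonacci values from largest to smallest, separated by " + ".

Greedily peel off the largest Fibonacci term at each step:
759: greatest Fibonacci not exceeding it is 610, leaving 149
149: greatest Fibonacci not exceeding it is 144, leaving 5
5: greatest Fibonacci not exceeding it is 5, leaving 0
So 759 = 610 + 144 + 5, with no two terms consecutive in the sequence.

610 + 144 + 5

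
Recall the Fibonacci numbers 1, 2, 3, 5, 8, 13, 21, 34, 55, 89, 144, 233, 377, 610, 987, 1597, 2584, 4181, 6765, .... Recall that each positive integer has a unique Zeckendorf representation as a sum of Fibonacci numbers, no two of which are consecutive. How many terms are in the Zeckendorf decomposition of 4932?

largest Fibonacci ≤ 4932 is 4181; 4932 − 4181 = 751
largest Fibonacci ≤ 751 is 610; 751 − 610 = 141
largest Fibonacci ≤ 141 is 89; 141 − 89 = 52
largest Fibonacci ≤ 52 is 34; 52 − 34 = 18
largest Fibonacci ≤ 18 is 13; 18 − 13 = 5
largest Fibonacci ≤ 5 is 5; 5 − 5 = 0
4932 = 4181 + 610 + 89 + 34 + 13 + 5, which has 6 terms.

6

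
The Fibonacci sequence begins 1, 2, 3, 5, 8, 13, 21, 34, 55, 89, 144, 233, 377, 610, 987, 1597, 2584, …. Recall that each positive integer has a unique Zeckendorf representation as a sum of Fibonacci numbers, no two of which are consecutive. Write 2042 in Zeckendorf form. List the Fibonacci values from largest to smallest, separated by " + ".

take 1597 (≤ 2042); 2042 − 1597 = 445
take 377 (≤ 445); 445 − 377 = 68
take 55 (≤ 68); 68 − 55 = 13
take 13 (≤ 13); 13 − 13 = 0
So 2042 = 1597 + 377 + 55 + 13, with no two terms consecutive in the sequence.

1597 + 377 + 55 + 13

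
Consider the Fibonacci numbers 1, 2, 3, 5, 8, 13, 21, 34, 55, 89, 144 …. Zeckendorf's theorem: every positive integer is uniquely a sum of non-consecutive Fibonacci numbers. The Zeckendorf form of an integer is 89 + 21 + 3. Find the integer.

89 + 21 + 3 = 113.

113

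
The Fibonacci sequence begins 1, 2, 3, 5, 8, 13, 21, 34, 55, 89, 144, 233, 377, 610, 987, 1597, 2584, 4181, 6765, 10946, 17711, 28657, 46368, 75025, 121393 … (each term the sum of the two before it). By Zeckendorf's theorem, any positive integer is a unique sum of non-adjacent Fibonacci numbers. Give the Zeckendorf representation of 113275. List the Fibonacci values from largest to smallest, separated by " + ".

Repeatedly subtract the largest Fibonacci number that fits:
subtract 75025 from 113275: 38250 remains
subtract 28657 from 38250: 9593 remains
subtract 6765 from 9593: 2828 remains
subtract 2584 from 2828: 244 remains
subtract 233 from 244: 11 remains
subtract 8 from 11: 3 remains
subtract 3 from 3: 0 remains
So 113275 = 75025 + 28657 + 6765 + 2584 + 233 + 8 + 3, with no two terms consecutive in the sequence.

75025 + 28657 + 6765 + 2584 + 233 + 8 + 3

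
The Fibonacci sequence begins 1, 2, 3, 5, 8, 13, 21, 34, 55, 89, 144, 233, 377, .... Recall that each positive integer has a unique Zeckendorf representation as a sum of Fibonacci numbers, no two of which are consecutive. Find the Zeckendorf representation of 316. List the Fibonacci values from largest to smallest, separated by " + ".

take 233 (≤ 316); 316 − 233 = 83
take 55 (≤ 83); 83 − 55 = 28
take 21 (≤ 28); 28 − 21 = 7
take 5 (≤ 7); 7 − 5 = 2
take 2 (≤ 2); 2 − 2 = 0
So 316 = 233 + 55 + 21 + 5 + 2, with no two terms consecutive in the sequence.

233 + 55 + 21 + 5 + 2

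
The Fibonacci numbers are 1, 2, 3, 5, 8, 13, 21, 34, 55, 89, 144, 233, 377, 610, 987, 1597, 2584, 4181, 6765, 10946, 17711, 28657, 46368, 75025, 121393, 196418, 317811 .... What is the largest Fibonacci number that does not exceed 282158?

196418 ≤ 282158 < 317811, so the largest Fibonacci number not exceeding 282158 is 196418.

196418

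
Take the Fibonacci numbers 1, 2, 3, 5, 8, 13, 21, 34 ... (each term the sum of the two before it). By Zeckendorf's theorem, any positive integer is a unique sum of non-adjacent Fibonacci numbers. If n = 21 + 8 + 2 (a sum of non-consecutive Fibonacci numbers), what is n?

21 + 8 + 2 = 31.

31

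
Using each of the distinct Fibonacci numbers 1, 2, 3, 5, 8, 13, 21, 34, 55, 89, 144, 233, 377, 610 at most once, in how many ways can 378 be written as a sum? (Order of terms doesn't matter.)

6

Each representation comes from the Zeckendorf form by replacing some F_k with F_{k−1} + F_{k−2} where possible.
378 = 377+1 = 233+144+1 = 233+89+55+1 = 233+89+34+21+1 = 233+89+34+13+8+1 = … (1 more), for 6 in all.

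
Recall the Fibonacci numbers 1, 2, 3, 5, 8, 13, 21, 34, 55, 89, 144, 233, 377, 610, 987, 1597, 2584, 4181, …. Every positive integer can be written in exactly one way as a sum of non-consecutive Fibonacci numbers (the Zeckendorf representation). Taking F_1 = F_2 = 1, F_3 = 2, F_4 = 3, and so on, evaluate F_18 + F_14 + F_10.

F_18 + F_14 + F_10 = 2584 + 377 + 55 = 3016.

3016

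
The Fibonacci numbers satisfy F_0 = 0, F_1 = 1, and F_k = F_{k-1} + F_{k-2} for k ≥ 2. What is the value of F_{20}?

6765

Iterating the recurrence up to F_{14} = 377 and F_{13} = 233:
F_{15} = F_{14} + F_{13} = 377 + 233 = 610
F_{16} = F_{15} + F_{14} = 610 + 377 = 987
F_{17} = F_{16} + F_{15} = 987 + 610 = 1597
F_{18} = F_{17} + F_{16} = 1597 + 987 = 2584
F_{19} = F_{18} + F_{17} = 2584 + 1597 = 4181
F_{20} = F_{19} + F_{18} = 4181 + 2584 = 6765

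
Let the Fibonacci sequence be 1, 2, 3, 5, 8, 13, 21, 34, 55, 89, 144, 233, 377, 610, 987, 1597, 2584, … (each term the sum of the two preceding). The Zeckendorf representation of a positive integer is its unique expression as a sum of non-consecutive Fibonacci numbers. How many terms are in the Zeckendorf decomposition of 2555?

6

largest Fibonacci ≤ 2555 is 1597; 2555 − 1597 = 958
largest Fibonacci ≤ 958 is 610; 958 − 610 = 348
largest Fibonacci ≤ 348 is 233; 348 − 233 = 115
largest Fibonacci ≤ 115 is 89; 115 − 89 = 26
largest Fibonacci ≤ 26 is 21; 26 − 21 = 5
largest Fibonacci ≤ 5 is 5; 5 − 5 = 0
2555 = 1597 + 610 + 233 + 89 + 21 + 5, which has 6 terms.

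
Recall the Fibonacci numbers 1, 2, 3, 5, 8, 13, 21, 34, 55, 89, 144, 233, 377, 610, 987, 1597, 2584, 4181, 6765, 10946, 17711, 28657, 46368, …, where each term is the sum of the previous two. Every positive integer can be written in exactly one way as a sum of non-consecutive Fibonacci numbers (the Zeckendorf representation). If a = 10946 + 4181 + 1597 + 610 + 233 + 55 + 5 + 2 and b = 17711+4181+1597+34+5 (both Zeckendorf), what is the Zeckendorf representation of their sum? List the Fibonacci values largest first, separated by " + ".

28657 + 10946 + 987 + 377 + 144 + 34 + 8 + 3 + 1

The two numbers are 17629 and 23528, so their sum is 41157.
Repeatedly subtract the largest Fibonacci number that fits:
41157: greatest Fibonacci not exceeding it is 28657, leaving 12500
12500: greatest Fibonacci not exceeding it is 10946, leaving 1554
1554: greatest Fibonacci not exceeding it is 987, leaving 567
567: greatest Fibonacci not exceeding it is 377, leaving 190
190: greatest Fibonacci not exceeding it is 144, leaving 46
46: greatest Fibonacci not exceeding it is 34, leaving 12
12: greatest Fibonacci not exceeding it is 8, leaving 4
4: greatest Fibonacci not exceeding it is 3, leaving 1
1: greatest Fibonacci not exceeding it is 1, leaving 0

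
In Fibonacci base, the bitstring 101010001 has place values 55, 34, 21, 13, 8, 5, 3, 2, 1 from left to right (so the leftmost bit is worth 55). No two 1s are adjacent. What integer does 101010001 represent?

85

Summing the place values of the 1 bits: 55 + 21 + 8 + 1 = 85.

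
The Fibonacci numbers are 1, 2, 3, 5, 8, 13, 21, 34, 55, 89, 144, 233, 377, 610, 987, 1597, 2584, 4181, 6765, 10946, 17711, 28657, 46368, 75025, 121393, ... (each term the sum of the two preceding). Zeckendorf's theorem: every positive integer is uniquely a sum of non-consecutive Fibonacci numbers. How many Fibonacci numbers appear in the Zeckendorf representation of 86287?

Repeatedly subtract the largest Fibonacci number that fits:
86287: greatest Fibonacci not exceeding it is 75025, leaving 11262
11262: greatest Fibonacci not exceeding it is 10946, leaving 316
316: greatest Fibonacci not exceeding it is 233, leaving 83
83: greatest Fibonacci not exceeding it is 55, leaving 28
28: greatest Fibonacci not exceeding it is 21, leaving 7
7: greatest Fibonacci not exceeding it is 5, leaving 2
2: greatest Fibonacci not exceeding it is 2, leaving 0
86287 = 75025 + 10946 + 233 + 55 + 21 + 5 + 2, which has 7 terms.

7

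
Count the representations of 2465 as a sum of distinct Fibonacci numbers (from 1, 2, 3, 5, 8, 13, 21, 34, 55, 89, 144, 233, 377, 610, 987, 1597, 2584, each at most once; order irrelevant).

Starting from the Zeckendorf form and repeatedly splitting a term F_k into F_{k−1} + F_{k−2} (when neither is already used) reaches every representation.
2465 = 1597+610+233+21+3+1 = 1597+610+233+13+8+3+1 = 1597+610+144+89+21+3+1 = 1597+610+144+89+13+8+3+1 = 1597+610+144+55+34+21+3+1 = … (9 more), for 14 in all.

14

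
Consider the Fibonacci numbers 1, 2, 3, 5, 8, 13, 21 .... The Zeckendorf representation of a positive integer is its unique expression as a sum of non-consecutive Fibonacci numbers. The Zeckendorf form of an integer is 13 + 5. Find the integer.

18

13 + 5 = 18.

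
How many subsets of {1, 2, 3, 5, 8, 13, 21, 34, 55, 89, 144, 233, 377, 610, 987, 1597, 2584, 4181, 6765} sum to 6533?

20

6533 = 4181+1597+610+144+1 = 4181+1597+610+89+55+1 = 4181+1597+377+233+144+1 = … (17 more), for 20 in all.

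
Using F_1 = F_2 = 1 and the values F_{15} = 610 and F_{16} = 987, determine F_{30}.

By the doubling identity F_{2k} = F_k(2F_{k+1} − F_k): F_{30} = 610·(2·987 − 610) = 610·1364 = 832040.

832040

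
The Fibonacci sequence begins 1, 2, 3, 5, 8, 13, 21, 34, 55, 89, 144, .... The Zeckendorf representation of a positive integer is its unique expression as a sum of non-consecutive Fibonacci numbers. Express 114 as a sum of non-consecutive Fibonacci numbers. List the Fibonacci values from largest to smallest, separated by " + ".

subtract 89 from 114: 25 remains
subtract 21 from 25: 4 remains
subtract 3 from 4: 1 remains
subtract 1 from 1: 0 remains
So 114 = 89 + 21 + 3 + 1, with no two terms consecutive in the sequence.

89 + 21 + 3 + 1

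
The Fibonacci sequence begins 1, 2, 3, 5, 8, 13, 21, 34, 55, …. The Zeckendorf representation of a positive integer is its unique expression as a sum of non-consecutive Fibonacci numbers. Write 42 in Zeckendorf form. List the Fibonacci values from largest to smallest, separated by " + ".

34 + 8

Greedy algorithm:
largest Fibonacci ≤ 42 is 34; 42 − 34 = 8
largest Fibonacci ≤ 8 is 8; 8 − 8 = 0
So 42 = 34 + 8, with no two terms consecutive in the sequence.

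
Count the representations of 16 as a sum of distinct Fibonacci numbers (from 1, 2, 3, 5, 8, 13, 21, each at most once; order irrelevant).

4

16 = 13+3 = 13+2+1 = 8+5+3 = 8+5+2+1 — 4 representations.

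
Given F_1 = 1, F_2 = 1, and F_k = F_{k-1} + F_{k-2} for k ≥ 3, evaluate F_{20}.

6765

Iterating the recurrence up to F_{16} = 987 and F_{15} = 610:
F_{17} = F_{16} + F_{15} = 987 + 610 = 1597
F_{18} = F_{17} + F_{16} = 1597 + 987 = 2584
F_{19} = F_{18} + F_{17} = 2584 + 1597 = 4181
F_{20} = F_{19} + F_{18} = 4181 + 2584 = 6765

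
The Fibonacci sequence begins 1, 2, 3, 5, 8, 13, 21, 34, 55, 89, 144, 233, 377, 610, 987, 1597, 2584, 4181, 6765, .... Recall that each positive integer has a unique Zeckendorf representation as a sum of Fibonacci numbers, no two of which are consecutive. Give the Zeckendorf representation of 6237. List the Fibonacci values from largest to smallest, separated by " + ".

Repeatedly subtract the largest Fibonacci number that fits:
subtract 4181 from 6237: 2056 remains
subtract 1597 from 2056: 459 remains
subtract 377 from 459: 82 remains
subtract 55 from 82: 27 remains
subtract 21 from 27: 6 remains
subtract 5 from 6: 1 remains
subtract 1 from 1: 0 remains
So 6237 = 4181 + 1597 + 377 + 55 + 21 + 5 + 1, with no two terms consecutive in the sequence.

4181 + 1597 + 377 + 55 + 21 + 5 + 1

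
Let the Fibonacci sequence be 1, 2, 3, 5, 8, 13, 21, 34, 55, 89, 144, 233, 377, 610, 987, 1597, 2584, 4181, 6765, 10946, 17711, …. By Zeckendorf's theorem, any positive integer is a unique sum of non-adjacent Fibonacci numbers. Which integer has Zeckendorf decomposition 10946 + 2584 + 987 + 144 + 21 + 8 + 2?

14692

10946 + 2584 + 987 + 144 + 21 + 8 + 2 = 14692.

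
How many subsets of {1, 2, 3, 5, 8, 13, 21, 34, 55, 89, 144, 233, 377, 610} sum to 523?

9

Starting from the Zeckendorf form and repeatedly splitting a term F_k into F_{k−1} + F_{k−2} (when neither is already used) reaches every representation.
523 = 377+144+2 = 377+89+55+2 = 377+89+34+21+2 = … (6 more), for 9 in all.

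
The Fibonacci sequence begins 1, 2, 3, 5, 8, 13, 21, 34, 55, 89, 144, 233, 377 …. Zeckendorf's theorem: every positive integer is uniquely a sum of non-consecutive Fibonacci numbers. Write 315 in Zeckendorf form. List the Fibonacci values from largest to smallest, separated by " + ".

233 + 55 + 21 + 5 + 1

Repeatedly subtract the largest Fibonacci number that fits:
subtract 233 from 315: 82 remains
subtract 55 from 82: 27 remains
subtract 21 from 27: 6 remains
subtract 5 from 6: 1 remains
subtract 1 from 1: 0 remains
So 315 = 233 + 55 + 21 + 5 + 1, with no two terms consecutive in the sequence.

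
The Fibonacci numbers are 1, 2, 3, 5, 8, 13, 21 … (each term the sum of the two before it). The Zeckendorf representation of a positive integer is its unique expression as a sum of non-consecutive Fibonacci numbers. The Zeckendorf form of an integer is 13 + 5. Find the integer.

18

13 + 5 = 18.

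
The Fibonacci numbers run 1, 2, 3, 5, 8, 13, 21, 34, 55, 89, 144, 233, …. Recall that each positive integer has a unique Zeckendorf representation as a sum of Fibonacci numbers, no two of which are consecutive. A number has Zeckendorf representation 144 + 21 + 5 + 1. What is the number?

144 + 21 + 5 + 1 = 171.

171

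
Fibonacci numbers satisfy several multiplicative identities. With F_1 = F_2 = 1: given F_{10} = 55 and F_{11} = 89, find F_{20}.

By the doubling identity F_{2k} = F_k(2F_{k+1} − F_k): F_{20} = 55·(2·89 − 55) = 55·123 = 6765.

6765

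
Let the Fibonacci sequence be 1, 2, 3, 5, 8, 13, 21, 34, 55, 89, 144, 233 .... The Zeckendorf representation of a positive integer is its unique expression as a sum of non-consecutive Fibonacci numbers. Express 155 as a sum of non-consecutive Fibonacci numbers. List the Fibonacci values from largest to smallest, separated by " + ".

155: greatest Fibonacci not exceeding it is 144, leaving 11
11: greatest Fibonacci not exceeding it is 8, leaving 3
3: greatest Fibonacci not exceeding it is 3, leaving 0
So 155 = 144 + 8 + 3, with no two terms consecutive in the sequence.

144 + 8 + 3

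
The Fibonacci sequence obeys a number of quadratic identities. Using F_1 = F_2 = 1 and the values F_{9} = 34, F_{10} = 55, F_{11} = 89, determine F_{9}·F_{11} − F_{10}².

1

34·89 − 55² = 3026 − 3025 = 1. (Cassini's identity: F_{k−1}F_{k+1} − F_k² = (−1)^k.)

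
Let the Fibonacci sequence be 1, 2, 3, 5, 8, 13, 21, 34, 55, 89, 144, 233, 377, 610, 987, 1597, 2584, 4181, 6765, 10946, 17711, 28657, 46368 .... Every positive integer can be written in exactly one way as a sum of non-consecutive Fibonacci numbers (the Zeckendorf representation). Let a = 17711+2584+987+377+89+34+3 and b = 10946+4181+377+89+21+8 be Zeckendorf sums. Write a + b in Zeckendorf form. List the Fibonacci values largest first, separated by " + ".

The two numbers are 21785 and 15622, so their sum is 37407.
Repeatedly subtract the largest Fibonacci number that fits:
28657 ≤ 37407 < 46368, so take 28657; remainder 8750
6765 ≤ 8750 < 10946, so take 6765; remainder 1985
1597 ≤ 1985 < 2584, so take 1597; remainder 388
377 ≤ 388 < 610, so take 377; remainder 11
8 ≤ 11 < 13, so take 8; remainder 3
3 ≤ 3 < 5, so take 3; remainder 0

28657 + 6765 + 1597 + 377 + 8 + 3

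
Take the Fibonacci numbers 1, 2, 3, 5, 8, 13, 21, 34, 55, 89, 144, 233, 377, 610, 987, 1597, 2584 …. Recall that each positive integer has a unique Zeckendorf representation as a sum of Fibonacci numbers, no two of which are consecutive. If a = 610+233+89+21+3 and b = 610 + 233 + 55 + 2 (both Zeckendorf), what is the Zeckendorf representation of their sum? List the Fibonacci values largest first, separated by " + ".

The two numbers are 956 and 900, so their sum is 1856.
largest Fibonacci ≤ 1856 is 1597; 1856 − 1597 = 259
largest Fibonacci ≤ 259 is 233; 259 − 233 = 26
largest Fibonacci ≤ 26 is 21; 26 − 21 = 5
largest Fibonacci ≤ 5 is 5; 5 − 5 = 0

1597 + 233 + 21 + 5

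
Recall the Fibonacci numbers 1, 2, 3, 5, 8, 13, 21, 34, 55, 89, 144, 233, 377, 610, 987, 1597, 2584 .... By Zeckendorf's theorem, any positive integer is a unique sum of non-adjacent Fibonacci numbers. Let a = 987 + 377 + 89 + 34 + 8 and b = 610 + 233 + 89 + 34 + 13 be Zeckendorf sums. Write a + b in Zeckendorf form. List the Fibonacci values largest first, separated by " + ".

The two numbers are 1495 and 979, so their sum is 2474.
Greedily peel off the largest Fibonacci term at each step:
2474: greatest Fibonacci not exceeding it is 1597, leaving 877
877: greatest Fibonacci not exceeding it is 610, leaving 267
267: greatest Fibonacci not exceeding it is 233, leaving 34
34: greatest Fibonacci not exceeding it is 34, leaving 0

1597 + 610 + 233 + 34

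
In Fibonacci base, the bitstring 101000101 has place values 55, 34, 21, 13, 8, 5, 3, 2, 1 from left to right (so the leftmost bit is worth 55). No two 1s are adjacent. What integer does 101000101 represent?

Summing the place values of the 1 bits: 55 + 21 + 3 + 1 = 80.

80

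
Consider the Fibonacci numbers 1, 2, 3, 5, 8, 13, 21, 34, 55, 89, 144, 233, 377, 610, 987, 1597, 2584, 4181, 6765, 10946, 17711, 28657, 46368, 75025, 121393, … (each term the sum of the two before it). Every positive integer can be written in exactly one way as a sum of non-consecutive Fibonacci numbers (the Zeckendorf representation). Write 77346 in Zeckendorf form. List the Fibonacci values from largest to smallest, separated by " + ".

take 75025 (≤ 77346); 77346 − 75025 = 2321
take 1597 (≤ 2321); 2321 − 1597 = 724
take 610 (≤ 724); 724 − 610 = 114
take 89 (≤ 114); 114 − 89 = 25
take 21 (≤ 25); 25 − 21 = 4
take 3 (≤ 4); 4 − 3 = 1
take 1 (≤ 1); 1 − 1 = 0
So 77346 = 75025 + 1597 + 610 + 89 + 21 + 3 + 1, with no two terms consecutive in the sequence.

75025 + 1597 + 610 + 89 + 21 + 3 + 1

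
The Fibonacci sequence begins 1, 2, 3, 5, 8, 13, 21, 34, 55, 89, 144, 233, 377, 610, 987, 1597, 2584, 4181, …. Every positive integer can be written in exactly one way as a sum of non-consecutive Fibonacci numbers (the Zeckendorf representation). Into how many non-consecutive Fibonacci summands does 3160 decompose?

4

Repeatedly subtract the largest Fibonacci number that fits:
largest Fibonacci ≤ 3160 is 2584; 3160 − 2584 = 576
largest Fibonacci ≤ 576 is 377; 576 − 377 = 199
largest Fibonacci ≤ 199 is 144; 199 − 144 = 55
largest Fibonacci ≤ 55 is 55; 55 − 55 = 0
3160 = 2584 + 377 + 144 + 55, which has 4 terms.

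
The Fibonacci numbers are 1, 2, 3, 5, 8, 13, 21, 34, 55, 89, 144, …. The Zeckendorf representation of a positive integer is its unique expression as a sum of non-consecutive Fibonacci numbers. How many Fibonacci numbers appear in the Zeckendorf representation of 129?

4

129: greatest Fibonacci not exceeding it is 89, leaving 40
40: greatest Fibonacci not exceeding it is 34, leaving 6
6: greatest Fibonacci not exceeding it is 5, leaving 1
1: greatest Fibonacci not exceeding it is 1, leaving 0
129 = 89 + 34 + 5 + 1, which has 4 terms.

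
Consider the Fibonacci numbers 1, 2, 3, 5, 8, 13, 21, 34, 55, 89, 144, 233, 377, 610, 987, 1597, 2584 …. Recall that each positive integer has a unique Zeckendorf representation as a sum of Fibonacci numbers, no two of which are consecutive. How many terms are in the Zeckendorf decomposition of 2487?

Greedily peel off the largest Fibonacci term at each step:
2487: greatest Fibonacci not exceeding it is 1597, leaving 890
890: greatest Fibonacci not exceeding it is 610, leaving 280
280: greatest Fibonacci not exceeding it is 233, leaving 47
47: greatest Fibonacci not exceeding it is 34, leaving 13
13: greatest Fibonacci not exceeding it is 13, leaving 0
2487 = 1597 + 610 + 233 + 34 + 13, which has 5 terms.

5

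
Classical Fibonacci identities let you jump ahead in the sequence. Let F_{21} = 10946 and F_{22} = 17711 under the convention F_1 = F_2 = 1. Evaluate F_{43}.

433494437

By F_{2k+1} = F_k² + F_{k+1}²: F_{43} = 10946² + 17711² = 119814916 + 313679521 = 433494437.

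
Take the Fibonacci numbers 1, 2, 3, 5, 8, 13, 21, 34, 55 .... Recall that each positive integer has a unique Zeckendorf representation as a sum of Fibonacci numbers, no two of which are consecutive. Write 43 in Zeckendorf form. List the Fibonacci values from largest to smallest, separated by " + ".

34 + 8 + 1

Repeatedly subtract the largest Fibonacci number that fits:
take 34 (≤ 43); 43 − 34 = 9
take 8 (≤ 9); 9 − 8 = 1
take 1 (≤ 1); 1 − 1 = 0
So 43 = 34 + 8 + 1, with no two terms consecutive in the sequence.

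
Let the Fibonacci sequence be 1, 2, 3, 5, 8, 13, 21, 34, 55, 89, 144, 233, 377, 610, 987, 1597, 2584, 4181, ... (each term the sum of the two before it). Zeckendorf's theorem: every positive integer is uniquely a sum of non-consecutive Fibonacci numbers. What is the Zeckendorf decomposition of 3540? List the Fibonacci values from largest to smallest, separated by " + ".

Greedy algorithm:
3540: greatest Fibonacci not exceeding it is 2584, leaving 956
956: greatest Fibonacci not exceeding it is 610, leaving 346
346: greatest Fibonacci not exceeding it is 233, leaving 113
113: greatest Fibonacci not exceeding it is 89, leaving 24
24: greatest Fibonacci not exceeding it is 21, leaving 3
3: greatest Fibonacci not exceeding it is 3, leaving 0
So 3540 = 2584 + 610 + 233 + 89 + 21 + 3, with no two terms consecutive in the sequence.

2584 + 610 + 233 + 89 + 21 + 3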